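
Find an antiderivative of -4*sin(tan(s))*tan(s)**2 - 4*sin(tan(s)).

4*cos(tan(s)) + C

Let u = tan(s), so du = (tan(s)**2 + 1) ds.
Rewriting, the integral becomes -4·∫ sin(u) du = -4·-cos(u).
Substituting back, u = tan(s).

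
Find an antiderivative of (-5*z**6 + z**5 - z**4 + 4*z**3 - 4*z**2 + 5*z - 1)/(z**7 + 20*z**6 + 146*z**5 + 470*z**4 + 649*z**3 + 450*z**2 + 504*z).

Factor the denominator: z*(z + 3)*(z + 4)*(z + 6)*(z + 7)*(z**2 + 1).
Partial-fraction decomposition: -(338*z + 229)/(31450*(z**2 + 1)) - 203019/(1400*(z + 7)) + 243391/(1332*(z + 6)) - 7367/(136*(z + 4)) + 4129/(360*(z + 3)) - 1/(504*z).
Integrate each term; A/(z−a) gives A·log|z−a|; the (Bz+D)/(z²+p²) term gives a log and an atan.

-log(z)/504 + 4129*log(z + 3)/360 - 7367*log(z + 4)/136 + 243391*log(z + 6)/1332 - 203019*log(z + 7)/1400 - 169*log(z**2 + 1)/31450 - 229*atan(z)/31450 + C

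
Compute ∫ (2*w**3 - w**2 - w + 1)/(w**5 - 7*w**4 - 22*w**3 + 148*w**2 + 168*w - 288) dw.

Factor the denominator: (w - 6)**2*(w - 1)*(w + 2)*(w + 4).
Partial-fraction decomposition: -139/(1000*(w + 4)) + 17/(384*(w + 2)) + 1/(375*(w - 1)) + 1473/(16000*(w - 6)) + 391/(400*(w - 6)**2).
Integrate each term; A/(w−a) gives A·log|w−a|; A/(w−a)² gives −A/(w−a).

1473*log(w - 6)/16000 + log(w - 1)/375 + 17*log(w + 2)/384 - 139*log(w + 4)/1000 - 391/(400*w - 2400) + C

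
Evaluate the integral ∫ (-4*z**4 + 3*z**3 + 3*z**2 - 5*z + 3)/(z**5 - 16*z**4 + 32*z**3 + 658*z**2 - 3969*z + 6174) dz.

Factor the denominator: (z - 7)**2*(z - 6)*(z - 3)*(z + 7).
Partial-fraction decomposition: -1306/(3185*(z + 7)) + 19/(40*(z - 3)) - 1485/(13*(z - 6)) + 43185/(392*(z - 7)) - 2115/(14*(z - 7)**2).
Integrate each term; A/(z−a) gives A·log|z−a|; A/(z−a)² gives −A/(z−a).

43185*log(z - 7)/392 - 1485*log(z - 6)/13 + 19*log(z - 3)/40 - 1306*log(z + 7)/3185 + 2115/(14*z - 98) + C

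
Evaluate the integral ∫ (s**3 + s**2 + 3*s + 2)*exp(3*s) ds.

Use integration by parts with u = s**3 + s**2 + 3*s + 2, dv = exp(3*s) ds, so v = exp(3*s)/3.
Apply parts 3 times (tabular method): alternate signs, differentiate u down to 0, integrate dv up.

(s**3 + 3*s + 1)*exp(3*s)/3 + C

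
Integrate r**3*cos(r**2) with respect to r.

Let u = r², du = 2r dr; rewrite as (1/2)∫ u^1·cos(1u) du.
Now integrate by parts 1 time.

r**2*sin(r**2)/2 + cos(r**2)/2 + C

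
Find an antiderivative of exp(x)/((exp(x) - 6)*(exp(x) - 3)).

log(exp(x) - 6)/3 - log(exp(x) - 3)/3 + C

Let u = e^x, du = e^x dx.
The integral becomes ∫ du/((u-6)(u-3)); decompose into partial fractions.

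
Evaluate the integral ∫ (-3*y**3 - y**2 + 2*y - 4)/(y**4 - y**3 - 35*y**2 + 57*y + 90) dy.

-197*log(y - 5)/66 + 11*log(y - 3)/9 - log(y + 1)/30 - 596*log(y + 6)/495 + C

Factor the denominator: (y - 5)*(y - 3)*(y + 1)*(y + 6).
Partial-fraction decomposition: -596/(495*(y + 6)) - 1/(30*(y + 1)) + 11/(9*(y - 3)) - 197/(66*(y - 5)).
Integrate each term: A/(y−a) contributes A·log|y−a|.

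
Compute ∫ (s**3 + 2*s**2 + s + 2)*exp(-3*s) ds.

(-s**3 - 3*s**2 - 3*s - 3)*exp(-3*s)/3 + C

Use integration by parts with u = s**3 + 2*s**2 + s + 2, dv = exp(-3*s) ds, so v = -exp(-3*s)/3.
Apply parts 3 times (tabular method): alternate signs, differentiate u down to 0, integrate dv up.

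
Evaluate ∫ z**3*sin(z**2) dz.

-z**2*cos(z**2)/2 + sin(z**2)/2 + C

Let u = z², du = 2z dz; rewrite as (1/2)∫ u^1·sin(1u) du.
Now integrate by parts 1 time.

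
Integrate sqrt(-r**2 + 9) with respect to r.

Substitute r = 3·sin(θ), so dr = 3·cos(θ) dθ and the radical becomes sqrt(-r**2 + 9) = 3·cos(θ) by the Pythagorean identity.
Integrate the resulting trig expression in θ, then back-substitute θ = asin(r/3), sin(θ) = r/3, cos(θ) = sqrt(-r**2 + 9)/3 (absorbing any constant into C).

r*sqrt(-r**2 + 9)/2 + 9*asin(r/3)/2 + C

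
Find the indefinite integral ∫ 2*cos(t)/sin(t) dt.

2*log(sin(t)) + C

Let u = sin(t), so du = (cos(t)) dt.
Rewriting, the integral becomes 2·∫ 1/u du = 2·log(u).
Substituting back, u = sin(t).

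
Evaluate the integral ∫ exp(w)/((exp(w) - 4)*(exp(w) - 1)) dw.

Let u = e^w, du = e^w dw.
The integral becomes ∫ du/((u-4)(u-1)); decompose into partial fractions.

log(exp(w) - 4)/3 - log(exp(w) - 1)/3 + C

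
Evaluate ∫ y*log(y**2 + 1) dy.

Let u = y**2 + 1, so du = (2*y) dy.
The integral becomes (1/2)·∫ log(u) du; integrate by parts with u′=log(u), dv′=du.

y**2*log(y**2 + 1)/2 - y**2/2 + log(y**2 + 1)/2 + C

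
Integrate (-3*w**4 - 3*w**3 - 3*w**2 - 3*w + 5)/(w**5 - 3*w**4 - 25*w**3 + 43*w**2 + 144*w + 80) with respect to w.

Factor the denominator: (w - 5)*(w - 4)*(w + 1)**2*(w + 4).
Partial-fraction decomposition: -607/(648*(w + 4)) + 37/(540*(w + 1)) + 1/(18*(w + 1)**2) + 203/(40*(w - 4)) - 2335/(324*(w - 5)).
Integrate each term; A/(w−a) gives A·log|w−a|; A/(w−a)² gives −A/(w−a).

-2335*log(w - 5)/324 + 203*log(w - 4)/40 + 37*log(w + 1)/540 - 607*log(w + 4)/648 - 1/(18*w + 18) + C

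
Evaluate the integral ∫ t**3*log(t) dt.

Use integration by parts with u = log(t), dv = t**3 dt.
Then du = 1/t dt and v = t**4/4.

t**4*log(t)/4 - t**4/16 + C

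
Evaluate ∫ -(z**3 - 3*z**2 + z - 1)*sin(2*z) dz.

Use integration by parts with u = z**3 - 3*z**2 + z - 1, dv = -sin(2*z) dz, so v = cos(2*z)/2.
Apply parts 3 times (tabular method): alternate signs, differentiate u down to 0, integrate dv up.

z**3*cos(2*z)/2 - 3*z**2*sin(2*z)/4 - 3*z**2*cos(2*z)/2 + 3*z*sin(2*z)/2 - z*cos(2*z)/4 + sin(2*z)/8 + cos(2*z)/4 + C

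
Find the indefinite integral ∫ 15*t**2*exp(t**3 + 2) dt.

5*exp(t**3 + 2) + C

Let u = t**3 + 2, so du = (3*t**2) dt.
Rewriting, the integral becomes 5·∫ e^u du = 5·e^u.
Substituting back, u = t**3 + 2.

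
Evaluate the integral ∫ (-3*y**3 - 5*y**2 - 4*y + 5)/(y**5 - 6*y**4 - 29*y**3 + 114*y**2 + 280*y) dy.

Factor the denominator: y*(y - 7)*(y - 5)*(y + 2)*(y + 4).
Partial-fraction decomposition: 133/(792*(y + 4)) - 17/(252*(y + 2)) + 103/(126*(y - 5)) - 1297/(1386*(y - 7)) + 1/(56*y).
Integrate each term: A/(y−a) contributes A·log|y−a|.

log(y)/56 - 1297*log(y - 7)/1386 + 103*log(y - 5)/126 - 17*log(y + 2)/252 + 133*log(y + 4)/792 + C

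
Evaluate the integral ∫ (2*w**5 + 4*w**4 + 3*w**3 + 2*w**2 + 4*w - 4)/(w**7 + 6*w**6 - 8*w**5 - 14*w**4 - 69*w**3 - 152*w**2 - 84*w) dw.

log(w)/21 + 917*log(w - 3)/6240 - 443*log(w + 1)/7200 - 24973*log(w + 7)/133560 + 929*log(w**2 + 4)/34450 + 2128*atan(w/2)/17225 + 7/(120*w + 120) + C

Factor the denominator: w*(w - 3)*(w + 1)**2*(w + 7)*(w**2 + 4).
Partial-fraction decomposition: (929*w + 4256)/(17225*(w**2 + 4)) - 24973/(133560*(w + 7)) - 443/(7200*(w + 1)) - 7/(120*(w + 1)**2) + 917/(6240*(w - 3)) + 1/(21*w).
Integrate each term; A/(w−a) gives A·log|w−a|; the (Bw+D)/(w²+p²) term gives a log and an atan.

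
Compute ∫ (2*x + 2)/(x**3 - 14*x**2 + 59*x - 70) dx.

8*log(x - 7)/5 - 2*log(x - 5) + 2*log(x - 2)/5 + C

Factor the denominator: (x - 7)*(x - 5)*(x - 2).
Partial-fraction decomposition: 2/(5*(x - 2)) - 2/(x - 5) + 8/(5*(x - 7)).
Integrate each term: A/(x−a) contributes A·log|x−a|.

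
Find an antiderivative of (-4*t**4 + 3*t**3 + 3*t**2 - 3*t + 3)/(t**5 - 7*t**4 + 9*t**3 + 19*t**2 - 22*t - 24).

Factor the denominator: (t - 4)*(t - 3)*(t - 2)*(t + 1)**2.
Partial-fraction decomposition: -527/(1800*(t + 1)) - 1/(30*(t + 1)**2) - 31/(18*(t - 2)) + 111/(8*(t - 3)) - 793/(50*(t - 4)).
Integrate each term; A/(t−a) gives A·log|t−a|; A/(t−a)² gives −A/(t−a).

-793*log(t - 4)/50 + 111*log(t - 3)/8 - 31*log(t - 2)/18 - 527*log(t + 1)/1800 + 1/(30*t + 30) + C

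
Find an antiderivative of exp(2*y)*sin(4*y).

Let I denote the integral. Integrate by parts with u = sin(4*y), dv = exp(2*y) dy, so v = exp(2*y)/2: I = exp(2*y)*sin(4*y)/2 − 2·∫ exp(2*y)*cos(4*y) dy.
Apply parts again with u = cos(4*y), dv = exp(2*y) dy: ∫ exp(2*y)*cos(4*y) dy = exp(2*y)*cos(4*y)/2 + 2·I. Substituting back brings back I: I = exp(2*y)*sin(4*y)/2 - exp(2*y)*cos(4*y) − 4·I.
Solving for I: (1 + 4)·I equals the remaining terms, so I = (1/5)·(exp(2*y)*sin(4*y)/2 - exp(2*y)*cos(4*y)).

exp(2*y)*sin(4*y)/10 - exp(2*y)*cos(4*y)/5 + C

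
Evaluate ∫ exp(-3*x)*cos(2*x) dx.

2*exp(-3*x)*sin(2*x)/13 - 3*exp(-3*x)*cos(2*x)/13 + C

Let I denote the integral. Integrate by parts with u = cos(2*x), dv = exp(-3*x) dx, so v = -exp(-3*x)/3: I = -exp(-3*x)*cos(2*x)/3 − (2/3)·∫ exp(-3*x)*sin(2*x) dx.
Apply parts again with u = sin(2*x), dv = exp(-3*x) dx: ∫ exp(-3*x)*sin(2*x) dx = -exp(-3*x)*sin(2*x)/3 + (2/3)·I. Substituting back brings back I: I = 2*exp(-3*x)*sin(2*x)/9 - exp(-3*x)*cos(2*x)/3 − (4/9)·I.
Solving for I: (1 + 4/9)·I equals the remaining terms, so I = (9/13)·(2*exp(-3*x)*sin(2*x)/9 - exp(-3*x)*cos(2*x)/3).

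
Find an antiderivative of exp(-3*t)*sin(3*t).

-exp(-3*t)*sin(3*t)/6 - exp(-3*t)*cos(3*t)/6 + C

Let I denote the integral. Integrate by parts with u = sin(3*t), dv = exp(-3*t) dt, so v = -exp(-3*t)/3: I = -exp(-3*t)*sin(3*t)/3 + ∫ exp(-3*t)*cos(3*t) dt.
Apply parts again with u = cos(3*t), dv = exp(-3*t) dt: ∫ exp(-3*t)*cos(3*t) dt = -exp(-3*t)*cos(3*t)/3 − I. Substituting back brings back I: I = -exp(-3*t)*sin(3*t)/3 - exp(-3*t)*cos(3*t)/3 − I.
Solving for I: (1 + 1)·I equals the remaining terms, so I = (1/2)·(-exp(-3*t)*sin(3*t)/3 - exp(-3*t)*cos(3*t)/3).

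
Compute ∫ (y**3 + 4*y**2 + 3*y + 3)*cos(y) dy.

y**3*sin(y) + 4*y**2*sin(y) + 3*y**2*cos(y) - 3*y*sin(y) + 8*y*cos(y) - 5*sin(y) - 3*cos(y) + C

Use integration by parts with u = y**3 + 4*y**2 + 3*y + 3, dv = cos(y) dy, so v = sin(y).
Apply parts 3 times (tabular method): alternate signs, differentiate u down to 0, integrate dv up.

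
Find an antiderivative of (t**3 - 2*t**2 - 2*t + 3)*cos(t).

Use integration by parts with u = t**3 - 2*t**2 - 2*t + 3, dv = cos(t) dt, so v = sin(t).
Apply parts 3 times (tabular method): alternate signs, differentiate u down to 0, integrate dv up.

t**3*sin(t) - 2*t**2*sin(t) + 3*t**2*cos(t) - 8*t*sin(t) - 4*t*cos(t) + 7*sin(t) - 8*cos(t) + C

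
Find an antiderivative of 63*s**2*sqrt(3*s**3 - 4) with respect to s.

14*(3*s**3 - 4)**(3/2)/3 + C

Let u = 3*s**3 - 4, so du = (9*s**2) ds.
Rewriting, the integral becomes 7·∫ √u du = 7·(2/3)u^(3/2).
Substituting back, u = 3*s**3 - 4.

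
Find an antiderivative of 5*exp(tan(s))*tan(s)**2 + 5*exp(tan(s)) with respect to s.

Let u = tan(s), so du = (tan(s)**2 + 1) ds.
Rewriting, the integral becomes 5·∫ e^u du = 5·e^u.
Substituting back, u = tan(s).

5*exp(tan(s)) + C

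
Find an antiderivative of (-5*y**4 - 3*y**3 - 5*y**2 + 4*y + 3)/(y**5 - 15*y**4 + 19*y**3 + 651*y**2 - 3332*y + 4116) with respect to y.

Factor the denominator: (y - 7)**2*(y - 6)*(y - 2)*(y + 7).
Partial-fraction decomposition: -5623/(11466*(y + 7)) + 113/(900*(y - 2)) - 7281/(52*(y - 6)) + 331691/(2450*(y - 7)) - 6624/(35*(y - 7)**2).
Integrate each term; A/(y−a) gives A·log|y−a|; A/(y−a)² gives −A/(y−a).

331691*log(y - 7)/2450 - 7281*log(y - 6)/52 + 113*log(y - 2)/900 - 5623*log(y + 7)/11466 + 6624/(35*y - 245) + C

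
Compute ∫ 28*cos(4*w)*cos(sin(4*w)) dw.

Let u = sin(4*w), so du = (4*cos(4*w)) dw.
Rewriting, the integral becomes 7·∫ cos(u) du = 7·sin(u).
Substituting back, u = sin(4*w).

7*sin(sin(4*w)) + C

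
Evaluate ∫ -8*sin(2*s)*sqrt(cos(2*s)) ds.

8*cos(2*s)**(3/2)/3 + C

Let u = cos(2*s), so du = (-2*sin(2*s)) ds.
Rewriting, the integral becomes 4·∫ √u du = 4·(2/3)u^(3/2).
Substituting back, u = cos(2*s).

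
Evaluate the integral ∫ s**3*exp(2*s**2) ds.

(2*s**2 - 1)*exp(2*s**2)/8 + C

Let u = s², du = 2s ds; rewrite as (1/2)∫ u^1·exp(2u) du.
Now integrate by parts 1 time.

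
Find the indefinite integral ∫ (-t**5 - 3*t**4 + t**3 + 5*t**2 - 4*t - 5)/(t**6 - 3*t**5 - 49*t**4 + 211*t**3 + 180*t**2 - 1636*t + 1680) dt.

-4775*log(t - 5)/864 + 1669*log(t - 4)/308 - 655*log(t - 2)/972 + log(t + 3)/224 - 9529*log(t + 7)/42768 + 13/(54*t - 108) + C

Factor the denominator: (t - 5)*(t - 4)*(t - 2)**2*(t + 3)*(t + 7).
Partial-fraction decomposition: -9529/(42768*(t + 7)) + 1/(224*(t + 3)) - 655/(972*(t - 2)) - 13/(54*(t - 2)**2) + 1669/(308*(t - 4)) - 4775/(864*(t - 5)).
Integrate each term; A/(t−a) gives A·log|t−a|; A/(t−a)² gives −A/(t−a).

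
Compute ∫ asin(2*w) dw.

w*asin(2*w) + sqrt(-4*w**2 + 1)/2 + C

Use integration by parts with u = arcsin(2*w), dv = dw.
Then du = 2/sqrt(-4*w**2 + 1) dw.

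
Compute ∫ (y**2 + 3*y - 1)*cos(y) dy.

y**2*sin(y) + 3*y*sin(y) + 2*y*cos(y) - 3*sin(y) + 3*cos(y) + C

Use integration by parts with u = y**2 + 3*y - 1, dv = cos(y) dy, so v = sin(y).
Apply parts 2 times (tabular method): alternate signs, differentiate u down to 0, integrate dv up.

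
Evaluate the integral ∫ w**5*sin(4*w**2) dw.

-w**4*cos(4*w**2)/8 + w**2*sin(4*w**2)/16 + cos(4*w**2)/64 + C

Let u = w², du = 2w dw; rewrite as (1/2)∫ u^2·sin(4u) du.
Now integrate by parts 2 times.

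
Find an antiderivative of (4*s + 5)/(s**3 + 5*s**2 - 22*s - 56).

7*log(s - 4)/22 + log(s + 2)/10 - 23*log(s + 7)/55 + C

Factor the denominator: (s - 4)*(s + 2)*(s + 7).
Partial-fraction decomposition: -23/(55*(s + 7)) + 1/(10*(s + 2)) + 7/(22*(s - 4)).
Integrate each term: A/(s−a) contributes A·log|s−a|.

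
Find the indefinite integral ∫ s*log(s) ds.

Use integration by parts with u = log(s), dv = s ds.
Then du = 1/s ds and v = s**2/2.

s**2*log(s)/2 - s**2/4 + C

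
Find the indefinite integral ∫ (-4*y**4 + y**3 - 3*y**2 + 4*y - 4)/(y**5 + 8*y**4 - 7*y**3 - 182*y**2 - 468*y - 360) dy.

Factor the denominator: (y - 5)*(y + 2)**2*(y + 3)*(y + 6).
Partial-fraction decomposition: -346/(33*(y + 6)) + 197/(12*(y + 3)) - 459/(49*(y + 2)) + 24/(7*(y + 2)**2) - 1217/(2156*(y - 5)).
Integrate each term; A/(y−a) gives A·log|y−a|; A/(y−a)² gives −A/(y−a).

-1217*log(y - 5)/2156 - 459*log(y + 2)/49 + 197*log(y + 3)/12 - 346*log(y + 6)/33 - 24/(7*y + 14) + C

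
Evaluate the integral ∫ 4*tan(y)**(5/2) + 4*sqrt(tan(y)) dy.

8*tan(y)**(3/2)/3 + C

Let u = tan(y), so du = (tan(y)**2 + 1) dy.
Rewriting, the integral becomes 4·∫ √u du = 4·(2/3)u^(3/2).
Substituting back, u = tan(y).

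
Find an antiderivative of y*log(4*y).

y**2*(log(y) + 2*log(2))/2 - y**2/4 + C

Use integration by parts with u = log(4*y), dv = y dy.
Then du = 1/y dy and v = y**2/2.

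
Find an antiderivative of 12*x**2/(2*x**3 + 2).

2*log(2*x**3 + 2) + C

Let u = 2*x**3 + 2, so du = (6*x**2) dx.
Rewriting, the integral becomes 2·∫ 1/u du = 2·log(u).
Substituting back, u = 2*x**3 + 2.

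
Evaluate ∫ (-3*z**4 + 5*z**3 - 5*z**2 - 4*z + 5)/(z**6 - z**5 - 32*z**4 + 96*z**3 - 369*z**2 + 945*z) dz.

log(z)/189 - 139*log(z - 5)/408 + 4*log(z - 3)/27 + 913*log(z + 7)/4872 - log(z**2 + 9)/13311 - 3809*atan(z/3)/26622 + C

Factor the denominator: z*(z - 5)*(z - 3)*(z + 7)*(z**2 + 9).
Partial-fraction decomposition: -(4*z + 11427)/(26622*(z**2 + 9)) + 913/(4872*(z + 7)) + 4/(27*(z - 3)) - 139/(408*(z - 5)) + 1/(189*z).
Integrate each term; A/(z−a) gives A·log|z−a|; the (Bz+D)/(z²+p²) term gives a log and an atan.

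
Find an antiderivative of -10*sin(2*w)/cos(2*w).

5*log(cos(2*w)) + C

Let u = cos(2*w), so du = (-2*sin(2*w)) dw.
Rewriting, the integral becomes 5·∫ 1/u du = 5·log(u).
Substituting back, u = cos(2*w).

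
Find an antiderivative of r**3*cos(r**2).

Let u = r², du = 2r dr; rewrite as (1/2)∫ u^1·cos(1u) du.
Now integrate by parts 1 time.

r**2*sin(r**2)/2 + cos(r**2)/2 + C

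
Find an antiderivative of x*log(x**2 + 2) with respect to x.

x**2*log(x**2 + 2)/2 - x**2/2 + log(x**2 + 2) + C

Let u = x**2 + 2, so du = (2*x) dx.
The integral becomes (1/2)·∫ log(u) du; integrate by parts with u′=log(u), dv′=du.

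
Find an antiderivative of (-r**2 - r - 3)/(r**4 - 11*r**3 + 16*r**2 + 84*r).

-log(r)/28 - 59*log(r - 7)/63 + 15*log(r - 6)/16 + 5*log(r + 2)/144 + C

Factor the denominator: r*(r - 7)*(r - 6)*(r + 2).
Partial-fraction decomposition: 5/(144*(r + 2)) + 15/(16*(r - 6)) - 59/(63*(r - 7)) - 1/(28*r).
Integrate each term: A/(r−a) contributes A·log|r−a|.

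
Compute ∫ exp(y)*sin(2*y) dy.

exp(y)*sin(2*y)/5 - 2*exp(y)*cos(2*y)/5 + C

Let I denote the integral. Integrate by parts with u = sin(2*y), dv = exp(y) dy, so v = exp(y): I = exp(y)*sin(2*y) − 2·∫ exp(y)*cos(2*y) dy.
Apply parts again with u = cos(2*y), dv = exp(y) dy: ∫ exp(y)*cos(2*y) dy = exp(y)*cos(2*y) + 2·I. Substituting back brings back I: I = exp(y)*sin(2*y) - 2*exp(y)*cos(2*y) − 4·I.
Solving for I: (1 + 4)·I equals the remaining terms, so I = (1/5)·(exp(y)*sin(2*y) - 2*exp(y)*cos(2*y)).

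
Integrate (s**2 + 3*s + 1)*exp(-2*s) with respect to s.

(-s**2 - 4*s - 3)*exp(-2*s)/2 + C

Use integration by parts with u = s**2 + 3*s + 1, dv = exp(-2*s) ds, so v = -exp(-2*s)/2.
Apply parts 2 times (tabular method): alternate signs, differentiate u down to 0, integrate dv up.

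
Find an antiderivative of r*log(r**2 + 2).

r**2*log(r**2 + 2)/2 - r**2/2 + log(r**2 + 2) + C

Let u = r**2 + 2, so du = (2*r) dr.
The integral becomes (1/2)·∫ log(u) du; integrate by parts with u′=log(u), dv′=du.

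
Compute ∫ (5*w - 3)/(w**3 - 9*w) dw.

Factor the denominator: w*(w - 3)*(w + 3).
Partial-fraction decomposition: -1/(w + 3) + 2/(3*(w - 3)) + 1/(3*w).
Integrate each term: A/(w−a) contributes A·log|w−a|.

log(w)/3 + 2*log(w - 3)/3 - log(w + 3) + C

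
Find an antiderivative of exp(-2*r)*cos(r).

exp(-2*r)*sin(r)/5 - 2*exp(-2*r)*cos(r)/5 + C

Let I denote the integral. Integrate by parts with u = cos(r), dv = exp(-2*r) dr, so v = -exp(-2*r)/2: I = -exp(-2*r)*cos(r)/2 − (1/2)·∫ exp(-2*r)*sin(r) dr.
Apply parts again with u = sin(r), dv = exp(-2*r) dr: ∫ exp(-2*r)*sin(r) dr = -exp(-2*r)*sin(r)/2 + (1/2)·I. Substituting back brings back I: I = exp(-2*r)*sin(r)/4 - exp(-2*r)*cos(r)/2 − (1/4)·I.
Solving for I: (1 + 1/4)·I equals the remaining terms, so I = (4/5)·(exp(-2*r)*sin(r)/4 - exp(-2*r)*cos(r)/2).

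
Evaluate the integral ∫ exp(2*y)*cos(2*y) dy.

exp(2*y)*sin(2*y)/4 + exp(2*y)*cos(2*y)/4 + C

Let I denote the integral. Integrate by parts with u = cos(2*y), dv = exp(2*y) dy, so v = exp(2*y)/2: I = exp(2*y)*cos(2*y)/2 + ∫ exp(2*y)*sin(2*y) dy.
Apply parts again with u = sin(2*y), dv = exp(2*y) dy: ∫ exp(2*y)*sin(2*y) dy = exp(2*y)*sin(2*y)/2 − I. Substituting back brings back I: I = exp(2*y)*sin(2*y)/2 + exp(2*y)*cos(2*y)/2 − I.
Solving for I: (1 + 1)·I equals the remaining terms, so I = (1/2)·(exp(2*y)*sin(2*y)/2 + exp(2*y)*cos(2*y)/2).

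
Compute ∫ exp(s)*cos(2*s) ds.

Let I denote the integral. Integrate by parts with u = cos(2*s), dv = exp(s) ds, so v = exp(s): I = exp(s)*cos(2*s) + 2·∫ exp(s)*sin(2*s) ds.
Apply parts again with u = sin(2*s), dv = exp(s) ds: ∫ exp(s)*sin(2*s) ds = exp(s)*sin(2*s) − 2·I. Substituting back brings back I: I = 2*exp(s)*sin(2*s) + exp(s)*cos(2*s) − 4·I.
Solving for I: (1 + 4)·I equals the remaining terms, so I = (1/5)·(2*exp(s)*sin(2*s) + exp(s)*cos(2*s)).

2*exp(s)*sin(2*s)/5 + exp(s)*cos(2*s)/5 + C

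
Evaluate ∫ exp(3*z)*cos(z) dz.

exp(3*z)*sin(z)/10 + 3*exp(3*z)*cos(z)/10 + C

Let I denote the integral. Integrate by parts with u = cos(z), dv = exp(3*z) dz, so v = exp(3*z)/3: I = exp(3*z)*cos(z)/3 + (1/3)·∫ exp(3*z)*sin(z) dz.
Apply parts again with u = sin(z), dv = exp(3*z) dz: ∫ exp(3*z)*sin(z) dz = exp(3*z)*sin(z)/3 − (1/3)·I. Substituting back brings back I: I = exp(3*z)*sin(z)/9 + exp(3*z)*cos(z)/3 − (1/9)·I.
Solving for I: (1 + 1/9)·I equals the remaining terms, so I = (9/10)·(exp(3*z)*sin(z)/9 + exp(3*z)*cos(z)/3).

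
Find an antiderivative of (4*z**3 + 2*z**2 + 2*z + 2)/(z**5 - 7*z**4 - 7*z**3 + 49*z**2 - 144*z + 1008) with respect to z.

Factor the denominator: (z - 7)*(z - 4)*(z + 4)*(z**2 + 9).
Partial-fraction decomposition: -(127*z - 97)/(725*(z**2 + 9)) - 23/(220*(z + 4)) - 149/(300*(z - 4)) + 743/(957*(z - 7)).
Integrate each term; A/(z−a) gives A·log|z−a|; the (Bz+D)/(z²+p²) term gives a log and an atan.

743*log(z - 7)/957 - 149*log(z - 4)/300 - 23*log(z + 4)/220 - 127*log(z**2 + 9)/1450 + 97*atan(z/3)/2175 + C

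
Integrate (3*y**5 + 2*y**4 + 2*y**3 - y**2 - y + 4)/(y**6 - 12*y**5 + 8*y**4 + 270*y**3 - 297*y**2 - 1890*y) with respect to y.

Factor the denominator: y*(y - 7)*(y - 6)*(y - 5)*(y + 3)**2.
Partial-fraction decomposition: 230737/(777600*(y + 3)) - 623/(2160*(y + 3)**2) + 10849/(640*(y - 5)) - 13157/(243*(y - 6)) + 55857/(1400*(y - 7)) - 2/(945*y).
Integrate each term; A/(y−a) gives A·log|y−a|; A/(y−a)² gives −A/(y−a).

-2*log(y)/945 + 55857*log(y - 7)/1400 - 13157*log(y - 6)/243 + 10849*log(y - 5)/640 + 230737*log(y + 3)/777600 + 623/(2160*y + 6480) + C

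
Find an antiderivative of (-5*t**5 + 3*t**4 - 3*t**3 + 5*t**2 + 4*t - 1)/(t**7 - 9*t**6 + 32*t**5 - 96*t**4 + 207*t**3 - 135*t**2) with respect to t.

Factor the denominator: t**2*(t - 5)*(t - 3)*(t - 1)*(t**2 + 9).
Partial-fraction decomposition: (13721*t + 17061)/(27540*(t**2 + 9)) + 3/(80*(t - 1)) + 997/(648*(t - 3)) - 13981/(6800*(t - 5)) - 37/(2025*t) + 1/(135*t**2).
Integrate each term; A/(t−a) gives A·log|t−a|; the (Bt+D)/(t²+p²) term gives a log and an atan.

-37*log(t)/2025 - 13981*log(t - 5)/6800 + 997*log(t - 3)/648 + 3*log(t - 1)/80 + 13721*log(t**2 + 9)/55080 + 5687*atan(t/3)/27540 - 1/(135*t) + C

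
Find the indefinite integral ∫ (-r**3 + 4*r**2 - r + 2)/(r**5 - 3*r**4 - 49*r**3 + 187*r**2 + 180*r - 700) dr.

-61*log(r - 5)/756 + 2*log(r - 2)/81 - log(r + 2)/35 + 137*log(r + 7)/1620 + 1/(9*r - 45) + C

Factor the denominator: (r - 5)**2*(r - 2)*(r + 2)*(r + 7).
Partial-fraction decomposition: 137/(1620*(r + 7)) - 1/(35*(r + 2)) + 2/(81*(r - 2)) - 61/(756*(r - 5)) - 1/(9*(r - 5)**2).
Integrate each term; A/(r−a) gives A·log|r−a|; A/(r−a)² gives −A/(r−a).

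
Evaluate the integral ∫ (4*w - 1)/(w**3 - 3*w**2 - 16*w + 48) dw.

15*log(w - 4)/8 - 11*log(w - 3)/7 - 17*log(w + 4)/56 + C

Factor the denominator: (w - 4)*(w - 3)*(w + 4).
Partial-fraction decomposition: -17/(56*(w + 4)) - 11/(7*(w - 3)) + 15/(8*(w - 4)).
Integrate each term: A/(w−a) contributes A·log|w−a|.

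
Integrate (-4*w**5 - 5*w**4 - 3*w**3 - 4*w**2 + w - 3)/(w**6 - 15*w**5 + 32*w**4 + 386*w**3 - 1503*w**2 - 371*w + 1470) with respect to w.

Factor the denominator: (w - 7)**2*(w - 6)*(w - 1)*(w + 1)*(w + 5).
Partial-fraction decomposition: -1607/(6336*(w + 5)) - 3/(1792*(w + 1)) + 1/(120*(w - 1)) - 38373/(385*(w - 6)) + 220993/(2304*(w - 7)) - 13409/(96*(w - 7)**2).
Integrate each term; A/(w−a) gives A·log|w−a|; A/(w−a)² gives −A/(w−a).

220993*log(w - 7)/2304 - 38373*log(w - 6)/385 + log(w - 1)/120 - 3*log(w + 1)/1792 - 1607*log(w + 5)/6336 + 13409/(96*w - 672) + C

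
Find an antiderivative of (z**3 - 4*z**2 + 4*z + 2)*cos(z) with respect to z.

Use integration by parts with u = z**3 - 4*z**2 + 4*z + 2, dv = cos(z) dz, so v = sin(z).
Apply parts 3 times (tabular method): alternate signs, differentiate u down to 0, integrate dv up.

z**3*sin(z) - 4*z**2*sin(z) + 3*z**2*cos(z) - 2*z*sin(z) - 8*z*cos(z) + 10*sin(z) - 2*cos(z) + C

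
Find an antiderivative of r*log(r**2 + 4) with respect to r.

Let u = r**2 + 4, so du = (2*r) dr.
The integral becomes (1/2)·∫ log(u) du; integrate by parts with u′=log(u), dv′=du.

r**2*log(r**2 + 4)/2 - r**2/2 + 2*log(r**2 + 4) + C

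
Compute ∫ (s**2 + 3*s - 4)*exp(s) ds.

Use integration by parts with u = s**2 + 3*s - 4, dv = exp(s) ds, so v = exp(s).
Apply parts 2 times (tabular method): alternate signs, differentiate u down to 0, integrate dv up.

(s**2 + s - 5)*exp(s) + C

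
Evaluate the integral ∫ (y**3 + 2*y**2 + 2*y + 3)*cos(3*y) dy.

y**3*sin(3*y)/3 + 2*y**2*sin(3*y)/3 + y**2*cos(3*y)/3 + 4*y*sin(3*y)/9 + 4*y*cos(3*y)/9 + 23*sin(3*y)/27 + 4*cos(3*y)/27 + C

Use integration by parts with u = y**3 + 2*y**2 + 2*y + 3, dv = cos(3*y) dy, so v = sin(3*y)/3.
Apply parts 3 times (tabular method): alternate signs, differentiate u down to 0, integrate dv up.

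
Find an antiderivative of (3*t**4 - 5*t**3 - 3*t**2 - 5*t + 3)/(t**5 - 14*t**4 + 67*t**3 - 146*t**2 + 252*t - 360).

Factor the denominator: (t - 6)*(t - 5)*(t - 3)*(t**2 + 4).
Partial-fraction decomposition: -3*(1409*t - 466)/(15080*(t**2 + 4)) + 23/(26*(t - 3)) - 1153/(58*(t - 5)) + 891/(40*(t - 6)).
Integrate each term; A/(t−a) gives A·log|t−a|; the (Bt+D)/(t²+p²) term gives a log and an atan.

891*log(t - 6)/40 - 1153*log(t - 5)/58 + 23*log(t - 3)/26 - 4227*log(t**2 + 4)/30160 + 699*atan(t/2)/15080 + C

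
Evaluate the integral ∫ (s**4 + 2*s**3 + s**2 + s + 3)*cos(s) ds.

Use integration by parts with u = s**4 + 2*s**3 + s**2 + s + 3, dv = cos(s) ds, so v = sin(s).
Apply parts 4 times (tabular method): alternate signs, differentiate u down to 0, integrate dv up.

s**4*sin(s) + 2*s**3*sin(s) + 4*s**3*cos(s) - 11*s**2*sin(s) + 6*s**2*cos(s) - 11*s*sin(s) - 22*s*cos(s) + 25*sin(s) - 11*cos(s) + C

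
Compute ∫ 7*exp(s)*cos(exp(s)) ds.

Let u = exp(s), so du = (exp(s)) ds.
Rewriting, the integral becomes 7·∫ cos(u) du = 7·sin(u).
Substituting back, u = exp(s).

7*sin(exp(s)) + C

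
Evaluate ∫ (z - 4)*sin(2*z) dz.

-z*cos(2*z)/2 + sin(2*z)/4 + 2*cos(2*z) + C

Use integration by parts with u = z - 4, dv = sin(2*z) dz, so v = -cos(2*z)/2.
Apply parts 1 times (tabular method): alternate signs, differentiate u down to 0, integrate dv up.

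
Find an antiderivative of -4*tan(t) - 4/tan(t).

Let u = tan(t), so du = (tan(t)**2 + 1) dt.
Rewriting, the integral becomes -4·∫ 1/u du = -4·log(u).
Substituting back, u = tan(t).

-4*log(tan(t)) + C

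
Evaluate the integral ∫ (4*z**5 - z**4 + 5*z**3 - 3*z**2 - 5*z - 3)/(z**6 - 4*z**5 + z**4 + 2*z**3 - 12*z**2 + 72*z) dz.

-log(z)/24 + 42122*log(z - 3)/12675 + 189*log(z + 2)/400 + 665*log(z**2 + 4)/5408 + 1277*atan(z/2)/2704 - 327/(65*z - 195) + C

Factor the denominator: z*(z - 3)**2*(z + 2)*(z**2 + 4).
Partial-fraction decomposition: (665*z + 2554)/(2704*(z**2 + 4)) + 189/(400*(z + 2)) + 42122/(12675*(z - 3)) + 327/(65*(z - 3)**2) - 1/(24*z).
Integrate each term; A/(z−a) gives A·log|z−a|; the (Bz+D)/(z²+p²) term gives a log and an atan.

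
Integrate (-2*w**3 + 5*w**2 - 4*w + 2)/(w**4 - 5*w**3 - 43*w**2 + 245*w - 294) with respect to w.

Factor the denominator: (w - 7)*(w - 3)*(w - 2)*(w + 7).
Partial-fraction decomposition: -961/(1260*(w + 7)) - 2/(45*(w - 2)) + 19/(40*(w - 3)) - 467/(280*(w - 7)).
Integrate each term: A/(w−a) contributes A·log|w−a|.

-467*log(w - 7)/280 + 19*log(w - 3)/40 - 2*log(w - 2)/45 - 961*log(w + 7)/1260 + C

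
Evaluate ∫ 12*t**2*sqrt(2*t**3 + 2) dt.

Let u = 2*t**3 + 2, so du = (6*t**2) dt.
Rewriting, the integral becomes 2·∫ √u du = 2·(2/3)u^(3/2).
Substituting back, u = 2*t**3 + 2.

4*(2*t**3 + 2)**(3/2)/3 + C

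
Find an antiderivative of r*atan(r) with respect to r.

r**2*atan(r)/2 - r/2 + atan(r)/2 + C

Use integration by parts with u = arctan(r), dv = r dr.
Then du = 1/(r**2 + 1) dr.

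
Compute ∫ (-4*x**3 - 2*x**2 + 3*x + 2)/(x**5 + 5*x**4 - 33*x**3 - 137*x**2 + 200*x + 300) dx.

-533*log(x - 5)/1980 + 4*log(x - 2)/63 + log(x + 1)/360 - 437*log(x + 5)/280 + 97*log(x + 6)/55 + C

Factor the denominator: (x - 5)*(x - 2)*(x + 1)*(x + 5)*(x + 6).
Partial-fraction decomposition: 97/(55*(x + 6)) - 437/(280*(x + 5)) + 1/(360*(x + 1)) + 4/(63*(x - 2)) - 533/(1980*(x - 5)).
Integrate each term: A/(x−a) contributes A·log|x−a|.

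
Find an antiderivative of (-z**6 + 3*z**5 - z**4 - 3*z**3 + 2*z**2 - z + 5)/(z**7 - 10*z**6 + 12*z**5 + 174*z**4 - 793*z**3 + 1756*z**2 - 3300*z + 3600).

-180*log(z - 5)/29 + 1439*log(z - 4)/180 - 28637*log(z - 3)/10816 - 2519*log(z + 5)/16704 + 1069*log(z**2 + 4)/196040 - 878*atan(z/2)/24505 + 71/(104*z - 312) + C

Factor the denominator: (z - 5)*(z - 4)*(z - 3)**2*(z + 5)*(z**2 + 4).
Partial-fraction decomposition: (1069*z - 7024)/(98020*(z**2 + 4)) - 2519/(16704*(z + 5)) - 28637/(10816*(z - 3)) - 71/(104*(z - 3)**2) + 1439/(180*(z - 4)) - 180/(29*(z - 5)).
Integrate each term; A/(z−a) gives A·log|z−a|; the (Bz+D)/(z²+p²) term gives a log and an atan.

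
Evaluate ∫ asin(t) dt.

t*asin(t) + sqrt(-t**2 + 1) + C

Use integration by parts with u = arcsin(t), dv = dt.
Then du = 1/sqrt(-t**2 + 1) dt.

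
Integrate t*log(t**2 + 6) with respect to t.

t**2*log(t**2 + 6)/2 - t**2/2 + 3*log(t**2 + 6) + C

Let u = t**2 + 6, so du = (2*t) dt.
The integral becomes (1/2)·∫ log(u) du; integrate by parts with u′=log(u), dv′=du.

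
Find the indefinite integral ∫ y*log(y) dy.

Use integration by parts with u = log(y), dv = y dy.
Then du = 1/y dy and v = y**2/2.

y**2*log(y)/2 - y**2/4 + C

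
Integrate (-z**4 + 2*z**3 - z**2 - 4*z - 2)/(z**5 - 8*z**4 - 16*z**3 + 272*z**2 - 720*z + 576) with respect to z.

Factor the denominator: (z - 6)*(z - 4)*(z - 2)**2*(z + 6).
Partial-fraction decomposition: -871/(3840*(z + 6)) - 99/(256*(z - 2)) - 7/(32*(z - 2)**2) + 81/(40*(z - 4)) - 463/(192*(z - 6)).
Integrate each term; A/(z−a) gives A·log|z−a|; A/(z−a)² gives −A/(z−a).

-463*log(z - 6)/192 + 81*log(z - 4)/40 - 99*log(z - 2)/256 - 871*log(z + 6)/3840 + 7/(32*z - 64) + C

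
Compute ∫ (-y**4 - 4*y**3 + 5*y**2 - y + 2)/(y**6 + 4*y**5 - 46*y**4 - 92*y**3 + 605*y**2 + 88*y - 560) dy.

-44479*log(y - 4)/735075 + log(y - 1)/864 - 11*log(y + 1)/1200 + 7*log(y + 5)/3888 + 775*log(y + 7)/11616 + 434/(1485*y - 5940) + C

Factor the denominator: (y - 4)**2*(y - 1)*(y + 1)*(y + 5)*(y + 7).
Partial-fraction decomposition: 775/(11616*(y + 7)) + 7/(3888*(y + 5)) - 11/(1200*(y + 1)) + 1/(864*(y - 1)) - 44479/(735075*(y - 4)) - 434/(1485*(y - 4)**2).
Integrate each term; A/(y−a) gives A·log|y−a|; A/(y−a)² gives −A/(y−a).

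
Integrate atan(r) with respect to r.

r*atan(r) - log(r**2 + 1)/2 + C

Use integration by parts with u = arctan(r), dv = dr.
Then du = 1/(r**2 + 1) dr.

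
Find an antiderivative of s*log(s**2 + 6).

Let u = s**2 + 6, so du = (2*s) ds.
The integral becomes (1/2)·∫ log(u) du; integrate by parts with u′=log(u), dv′=du.

s**2*log(s**2 + 6)/2 - s**2/2 + 3*log(s**2 + 6) + C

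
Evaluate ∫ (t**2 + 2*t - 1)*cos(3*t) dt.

Use integration by parts with u = t**2 + 2*t - 1, dv = cos(3*t) dt, so v = sin(3*t)/3.
Apply parts 2 times (tabular method): alternate signs, differentiate u down to 0, integrate dv up.

t**2*sin(3*t)/3 + 2*t*sin(3*t)/3 + 2*t*cos(3*t)/9 - 11*sin(3*t)/27 + 2*cos(3*t)/9 + C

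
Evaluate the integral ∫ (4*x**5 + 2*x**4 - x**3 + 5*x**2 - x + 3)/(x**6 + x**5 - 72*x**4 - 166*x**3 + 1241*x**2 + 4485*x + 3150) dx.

Factor the denominator: (x - 7)*(x - 6)*(x + 1)*(x + 3)*(x + 5)**2.
Partial-fraction decomposition: 2227/(1936*(x + 5)) - 229/(22*(x + 5)**2) + 61/(60*(x + 3)) + 1/(224*(x + 1)) - 11219/(2541*(x - 6)) + 999/(160*(x - 7)).
Integrate each term; A/(x−a) gives A·log|x−a|; A/(x−a)² gives −A/(x−a).

999*log(x - 7)/160 - 11219*log(x - 6)/2541 + log(x + 1)/224 + 61*log(x + 3)/60 + 2227*log(x + 5)/1936 + 229/(22*x + 110) + C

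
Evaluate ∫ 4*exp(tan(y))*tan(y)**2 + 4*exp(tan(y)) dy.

4*exp(tan(y)) + C

Let u = tan(y), so du = (tan(y)**2 + 1) dy.
Rewriting, the integral becomes 4·∫ e^u du = 4·e^u.
Substituting back, u = tan(y).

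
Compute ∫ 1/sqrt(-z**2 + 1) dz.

asin(z) + C

Substitute z = sin(θ), so dz = cos(θ) dθ and the radical becomes sqrt(-z**2 + 1) = cos(θ) by the Pythagorean identity.
Integrate the resulting trig expression in θ, then back-substitute θ = asin(z), sin(θ) = z, cos(θ) = sqrt(-z**2 + 1) (absorbing any constant into C).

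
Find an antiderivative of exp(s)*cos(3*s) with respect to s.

3*exp(s)*sin(3*s)/10 + exp(s)*cos(3*s)/10 + C

Let I denote the integral. Integrate by parts with u = cos(3*s), dv = exp(s) ds, so v = exp(s): I = exp(s)*cos(3*s) + 3·∫ exp(s)*sin(3*s) ds.
Apply parts again with u = sin(3*s), dv = exp(s) ds: ∫ exp(s)*sin(3*s) ds = exp(s)*sin(3*s) − 3·I. Substituting back brings back I: I = 3*exp(s)*sin(3*s) + exp(s)*cos(3*s) − 9·I.
Solving for I: (1 + 9)·I equals the remaining terms, so I = (1/10)·(3*exp(s)*sin(3*s) + exp(s)*cos(3*s)).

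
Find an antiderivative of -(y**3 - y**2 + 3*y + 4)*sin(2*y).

Use integration by parts with u = y**3 - y**2 + 3*y + 4, dv = -sin(2*y) dy, so v = cos(2*y)/2.
Apply parts 3 times (tabular method): alternate signs, differentiate u down to 0, integrate dv up.

y**3*cos(2*y)/2 - 3*y**2*sin(2*y)/4 - y**2*cos(2*y)/2 + y*sin(2*y)/2 + 3*y*cos(2*y)/4 - 3*sin(2*y)/8 + 9*cos(2*y)/4 + C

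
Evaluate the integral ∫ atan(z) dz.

z*atan(z) - log(z**2 + 1)/2 + C

Use integration by parts with u = arctan(z), dv = dz.
Then du = 1/(z**2 + 1) dz.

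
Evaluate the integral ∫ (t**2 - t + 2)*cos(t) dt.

Use integration by parts with u = t**2 - t + 2, dv = cos(t) dt, so v = sin(t).
Apply parts 2 times (tabular method): alternate signs, differentiate u down to 0, integrate dv up.

t**2*sin(t) - t*sin(t) + 2*t*cos(t) - cos(t) + C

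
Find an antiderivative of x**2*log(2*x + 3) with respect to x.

Use integration by parts with u = log(2*x + 3), dv = x**2 dx.
Then du = 2/(2*x + 3) dx and v = x**3/3.

x**3*log(2*x + 3)/3 - x**3/9 + x**2/4 - 3*x/4 + 9*log(2*x + 3)/8 + C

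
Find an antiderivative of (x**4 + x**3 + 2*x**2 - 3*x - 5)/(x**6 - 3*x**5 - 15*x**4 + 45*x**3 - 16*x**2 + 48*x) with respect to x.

Factor the denominator: x*(x - 4)*(x - 3)*(x + 4)*(x**2 + 1).
Partial-fraction decomposition: (7*x - 9)/(85*(x**2 + 1)) - 33/(544*(x + 4)) - 8/(15*(x - 3)) + 335/(544*(x - 4)) - 5/(48*x).
Integrate each term; A/(x−a) gives A·log|x−a|; the (Bx+D)/(x²+p²) term gives a log and an atan.

-5*log(x)/48 + 335*log(x - 4)/544 - 8*log(x - 3)/15 - 33*log(x + 4)/544 + 7*log(x**2 + 1)/170 - 9*atan(x)/85 + C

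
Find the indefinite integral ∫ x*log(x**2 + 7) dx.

Let u = x**2 + 7, so du = (2*x) dx.
The integral becomes (1/2)·∫ log(u) du; integrate by parts with u′=log(u), dv′=du.

x**2*log(x**2 + 7)/2 - x**2/2 + 7*log(x**2 + 7)/2 + C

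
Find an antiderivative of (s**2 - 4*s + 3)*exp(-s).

(-s**2 + 2*s - 1)*exp(-s) + C

Use integration by parts with u = s**2 - 4*s + 3, dv = exp(-s) ds, so v = -exp(-s).
Apply parts 2 times (tabular method): alternate signs, differentiate u down to 0, integrate dv up.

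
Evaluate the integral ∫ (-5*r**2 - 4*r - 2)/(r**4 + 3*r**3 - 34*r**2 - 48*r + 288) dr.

Factor the denominator: (r - 4)*(r - 3)*(r + 4)*(r + 6).
Partial-fraction decomposition: 79/(90*(r + 6)) - 33/(56*(r + 4)) + 59/(63*(r - 3)) - 49/(40*(r - 4)).
Integrate each term: A/(r−a) contributes A·log|r−a|.

-49*log(r - 4)/40 + 59*log(r - 3)/63 - 33*log(r + 4)/56 + 79*log(r + 6)/90 + C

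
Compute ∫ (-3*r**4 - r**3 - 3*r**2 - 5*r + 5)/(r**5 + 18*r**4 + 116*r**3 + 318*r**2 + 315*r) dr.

log(r)/63 - 4835*log(r + 3)/288 + 359*log(r + 5)/8 - 6967*log(r + 7)/224 - 223/(24*r + 72) + C

Factor the denominator: r*(r + 3)**2*(r + 5)*(r + 7).
Partial-fraction decomposition: -6967/(224*(r + 7)) + 359/(8*(r + 5)) - 4835/(288*(r + 3)) + 223/(24*(r + 3)**2) + 1/(63*r).
Integrate each term; A/(r−a) gives A·log|r−a|; A/(r−a)² gives −A/(r−a).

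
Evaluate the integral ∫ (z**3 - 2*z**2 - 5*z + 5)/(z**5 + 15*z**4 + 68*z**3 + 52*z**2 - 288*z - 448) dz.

-5*log(z - 2)/1296 + log(z + 2)/80 + 53*log(z + 4)/54 - 401*log(z + 7)/405 + 71/(36*z + 144) + C

Factor the denominator: (z - 2)*(z + 2)*(z + 4)**2*(z + 7).
Partial-fraction decomposition: -401/(405*(z + 7)) + 53/(54*(z + 4)) - 71/(36*(z + 4)**2) + 1/(80*(z + 2)) - 5/(1296*(z - 2)).
Integrate each term; A/(z−a) gives A·log|z−a|; A/(z−a)² gives −A/(z−a).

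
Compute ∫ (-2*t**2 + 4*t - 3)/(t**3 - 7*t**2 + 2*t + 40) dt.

Factor the denominator: (t - 5)*(t - 4)*(t + 2).
Partial-fraction decomposition: -19/(42*(t + 2)) + 19/(6*(t - 4)) - 33/(7*(t - 5)).
Integrate each term: A/(t−a) contributes A·log|t−a|.

-33*log(t - 5)/7 + 19*log(t - 4)/6 - 19*log(t + 2)/42 + C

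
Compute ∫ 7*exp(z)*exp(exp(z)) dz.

7*exp(exp(z)) + C

Let u = exp(z), so du = (exp(z)) dz.
Rewriting, the integral becomes 7·∫ e^u du = 7·e^u.
Substituting back, u = exp(z).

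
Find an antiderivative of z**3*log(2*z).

z**4*(log(z) + log(2))/4 - z**4/16 + C

Use integration by parts with u = log(2*z), dv = z**3 dz.
Then du = 1/z dz and v = z**4/4.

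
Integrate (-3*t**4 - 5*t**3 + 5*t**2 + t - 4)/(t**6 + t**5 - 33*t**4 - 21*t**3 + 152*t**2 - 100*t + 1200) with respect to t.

-1187*log(t - 5)/2610 + 167*log(t - 3)/728 - 94*log(t + 4)/315 + 567*log(t + 5)/1160 + 33*log(t**2 + 4)/1885 - 309*atan(t/2)/3770 + C

Factor the denominator: (t - 5)*(t - 3)*(t + 4)*(t + 5)*(t**2 + 4).
Partial-fraction decomposition: 3*(22*t - 103)/(1885*(t**2 + 4)) + 567/(1160*(t + 5)) - 94/(315*(t + 4)) + 167/(728*(t - 3)) - 1187/(2610*(t - 5)).
Integrate each term; A/(t−a) gives A·log|t−a|; the (Bt+D)/(t²+p²) term gives a log and an atan.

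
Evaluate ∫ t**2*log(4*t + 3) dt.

Use integration by parts with u = log(4*t + 3), dv = t**2 dt.
Then du = 4/(4*t + 3) dt and v = t**3/3.

t**3*log(4*t + 3)/3 - t**3/9 + t**2/8 - 3*t/16 + 9*log(4*t + 3)/64 + C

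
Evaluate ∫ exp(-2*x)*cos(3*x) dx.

3*exp(-2*x)*sin(3*x)/13 - 2*exp(-2*x)*cos(3*x)/13 + C

Let I denote the integral. Integrate by parts with u = cos(3*x), dv = exp(-2*x) dx, so v = -exp(-2*x)/2: I = -exp(-2*x)*cos(3*x)/2 − (3/2)·∫ exp(-2*x)*sin(3*x) dx.
Apply parts again with u = sin(3*x), dv = exp(-2*x) dx: ∫ exp(-2*x)*sin(3*x) dx = -exp(-2*x)*sin(3*x)/2 + (3/2)·I. Substituting back brings back I: I = 3*exp(-2*x)*sin(3*x)/4 - exp(-2*x)*cos(3*x)/2 − (9/4)·I.
Solving for I: (1 + 9/4)·I equals the remaining terms, so I = (4/13)·(3*exp(-2*x)*sin(3*x)/4 - exp(-2*x)*cos(3*x)/2).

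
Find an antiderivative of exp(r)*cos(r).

Let I denote the integral. Integrate by parts with u = cos(r), dv = exp(r) dr, so v = exp(r): I = exp(r)*cos(r) + ∫ exp(r)*sin(r) dr.
Apply parts again with u = sin(r), dv = exp(r) dr: ∫ exp(r)*sin(r) dr = exp(r)*sin(r) − I. Substituting back brings back I: I = exp(r)*sin(r) + exp(r)*cos(r) − I.
Solving for I: (1 + 1)·I equals the remaining terms, so I = (1/2)·(exp(r)*sin(r) + exp(r)*cos(r)).

exp(r)*sin(r)/2 + exp(r)*cos(r)/2 + C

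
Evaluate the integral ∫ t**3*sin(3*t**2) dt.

-t**2*cos(3*t**2)/6 + sin(3*t**2)/18 + C

Let u = t², du = 2t dt; rewrite as (1/2)∫ u^1·sin(3u) du.
Now integrate by parts 1 time.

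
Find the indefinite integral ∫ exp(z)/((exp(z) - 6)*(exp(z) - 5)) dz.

log(exp(z) - 6) - log(exp(z) - 5) + C

Let u = e^z, du = e^z dz.
The integral becomes ∫ du/((u-5)(u-6)); decompose into partial fractions.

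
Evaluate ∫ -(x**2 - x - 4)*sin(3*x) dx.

x**2*cos(3*x)/3 - 2*x*sin(3*x)/9 - x*cos(3*x)/3 + sin(3*x)/9 - 38*cos(3*x)/27 + C

Use integration by parts with u = x**2 - x - 4, dv = -sin(3*x) dx, so v = cos(3*x)/3.
Apply parts 2 times (tabular method): alternate signs, differentiate u down to 0, integrate dv up.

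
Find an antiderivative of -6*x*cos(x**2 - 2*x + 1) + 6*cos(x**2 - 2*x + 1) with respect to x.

Let u = x**2 - 2*x + 1, so du = (2*x - 2) dx.
Rewriting, the integral becomes -3·∫ cos(u) du = -3·sin(u).
Substituting back, u = x**2 - 2*x + 1.

-3*sin(x**2 - 2*x + 1) + C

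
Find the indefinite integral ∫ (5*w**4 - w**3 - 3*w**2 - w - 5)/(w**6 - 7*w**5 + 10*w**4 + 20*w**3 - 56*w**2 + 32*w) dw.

Factor the denominator: w*(w - 4)*(w - 2)**2*(w - 1)*(w + 2).
Partial-fraction decomposition: -73/(576*(w + 2)) + 5/(9*(w - 1)) - 275/(64*(w - 2)) - 53/(16*(w - 2)**2) + 1159/(288*(w - 4)) - 5/(32*w).
Integrate each term; A/(w−a) gives A·log|w−a|; A/(w−a)² gives −A/(w−a).

-5*log(w)/32 + 1159*log(w - 4)/288 - 275*log(w - 2)/64 + 5*log(w - 1)/9 - 73*log(w + 2)/576 + 53/(16*w - 32) + C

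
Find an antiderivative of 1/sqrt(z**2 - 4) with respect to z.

log(z + sqrt(z**2 - 4)) + C

Substitute z = 2·sec(θ), so dz = 2·sec(θ)*tan(θ) dθ and the radical becomes sqrt(z**2 - 4) = 2·tan(θ) by the Pythagorean identity.
Integrate the resulting trig expression in θ, then back-substitute sec(θ) = z/2, tan(θ) = sqrt(z**2 - 4)/2 (absorbing any constant into C).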